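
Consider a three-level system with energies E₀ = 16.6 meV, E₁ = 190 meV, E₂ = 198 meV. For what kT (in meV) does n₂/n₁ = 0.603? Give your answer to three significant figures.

15.8 meV

n₂/n₁ = exp[−(E₂−E₁)/kT] = 0.603.
⇒ (E₂−E₁)/kT = ln(1/0.603) = ln(1.6584) = 0.50585.
kT = 8 meV / 0.50585 = 15.8 meV.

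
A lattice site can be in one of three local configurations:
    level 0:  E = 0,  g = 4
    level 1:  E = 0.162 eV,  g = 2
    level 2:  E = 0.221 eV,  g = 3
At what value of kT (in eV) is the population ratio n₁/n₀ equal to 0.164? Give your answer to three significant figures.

n₁/n₀ = (g₁/g₀) exp[−(E₁−E₀)/kT] = 0.164.
⇒ (E₁−E₀)/kT = ln((2/4)/0.164) = ln(3.0488) = 1.1147.
kT = 0.162 eV / 1.1147 = 0.145 eV.

0.145 eV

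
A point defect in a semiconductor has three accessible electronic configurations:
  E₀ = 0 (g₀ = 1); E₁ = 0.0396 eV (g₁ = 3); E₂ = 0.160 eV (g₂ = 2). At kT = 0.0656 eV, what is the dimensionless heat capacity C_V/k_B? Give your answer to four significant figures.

Eᵢ/kT = 0, 0.603659, 2.43902.
Z = Σ gᵢe^(−Eᵢ/kT) = 1·e^(−0) + 3·e^(−0.603659) + 2·e^(−2.43902) = 1.00000 + 1.64042 + 0.174493 = 2.81491.
⟨E⟩ = 0.0329956 eV, ⟨E²⟩ = 0.00250078 eV².
C_V/k_B = (⟨E²⟩ − ⟨E⟩²)/(kT)² = (0.00250078 − 0.00108871)/0.00430336 = 0.3281.

0.3281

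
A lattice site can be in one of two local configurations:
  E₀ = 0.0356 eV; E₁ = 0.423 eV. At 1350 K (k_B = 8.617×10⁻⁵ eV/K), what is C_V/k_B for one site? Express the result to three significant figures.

k_BT = 8.617×10⁻⁵ × 1350 K = 0.11633 eV.
Eᵢ/kT = 0.30603, 3.6362.
Z = Σ e^(−Eᵢ/kT) = e^(−0.30603) + e^(−3.6362) = 0.73636 + 0.026352 = 0.76271.
⟨E⟩ = 0.048985 eV, ⟨E²⟩ = 0.0074057 eV².
C_V/k_B = (⟨E²⟩ − ⟨E⟩²)/(kT)² = (0.0074057 − 0.0023995)/0.013533 = 0.370.

0.370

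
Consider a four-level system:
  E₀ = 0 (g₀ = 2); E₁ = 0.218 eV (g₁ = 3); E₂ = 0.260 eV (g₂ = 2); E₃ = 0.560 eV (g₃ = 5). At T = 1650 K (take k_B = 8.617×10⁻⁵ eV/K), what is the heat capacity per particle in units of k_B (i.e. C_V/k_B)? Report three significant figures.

0.929

k_BT = 8.617×10⁻⁵ × 1650 K = 0.14218 eV.
Eᵢ/kT = 0, 1.5333, 1.8287, 3.9387.
Z = Σ gᵢe^(−Eᵢ/kT) = 2·e^(−0) + 3·e^(−1.5333) + 2·e^(−1.8287) + 5·e^(−3.9387) = 2.0000 + 0.64747 + 0.32124 + 0.097368 = 3.0661.
⟨E⟩ = 0.091059 eV, ⟨E²⟩ = 0.027077 eV².
C_V/k_B = (⟨E²⟩ − ⟨E⟩²)/(kT)² = (0.027077 − 0.0082917)/0.020215 = 0.929.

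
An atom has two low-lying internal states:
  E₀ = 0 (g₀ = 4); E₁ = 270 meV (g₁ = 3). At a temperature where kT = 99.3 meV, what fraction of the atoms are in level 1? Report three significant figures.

Eᵢ/kT = 0, 2.7190.
Z = Σ gᵢe^(−Eᵢ/kT) = 4·e^(−0) + 3·e^(−2.7190) = 4.0000 + 0.19782 = 4.1978.
P₁ = g₁ e^(−E₁/kT) / Z = 0.19782/4.1978 = 0.0471.

0.0471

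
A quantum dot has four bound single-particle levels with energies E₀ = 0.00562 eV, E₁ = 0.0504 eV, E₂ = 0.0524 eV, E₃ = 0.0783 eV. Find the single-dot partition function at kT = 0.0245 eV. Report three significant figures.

Z = 1.08

Eᵢ/kT = 0.22939, 2.0571, 2.1388, 3.1959.
Z = Σ e^(−Eᵢ/kT) = e^(−0.22939) + e^(−2.0571) + e^(−2.1388) + e^(−3.1959) = 0.79502 + 0.12782 + 0.11780 + 0.040930 = 1.0816.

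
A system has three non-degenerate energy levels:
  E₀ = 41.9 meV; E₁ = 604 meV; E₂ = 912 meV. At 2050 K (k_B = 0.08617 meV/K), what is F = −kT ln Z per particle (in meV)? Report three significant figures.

33.5 meV

k_BT = 0.08617 × 2050 K = 176.65 meV.
Eᵢ/kT = 0.23719, 3.4192, 5.1628.
Z = Σ e^(−Eᵢ/kT) = e^(−0.23719) + e^(−3.4192) + e^(−5.1628) = 0.78884 + 0.032739 + 0.0057256 = 0.82730.
F = −kT ln Z = −176.65 × ln(0.82730) = −176.65 × -0.18959 = 33.5 meV.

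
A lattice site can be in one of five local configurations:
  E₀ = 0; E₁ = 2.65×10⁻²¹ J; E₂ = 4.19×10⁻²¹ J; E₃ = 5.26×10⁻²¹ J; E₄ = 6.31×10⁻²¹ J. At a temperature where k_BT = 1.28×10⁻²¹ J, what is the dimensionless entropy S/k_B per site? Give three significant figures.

Eᵢ/kT = 0, 2.0703, 3.2734, 4.1094, 4.9297.
Z = Σ e^(−Eᵢ/kT) = e^(−0) + e^(−2.0703) + e^(−3.2734) + e^(−4.1094) + e^(−4.9297) = 1.0000 + 0.12615 + 0.037877 + 0.016418 + 0.0072287 = 1.1877.
⟨E⟩ = Σ EᵢPᵢ = 0.52621 ×10⁻²¹ J.
S/k_B = ln Z + ⟨E⟩/kT = ln(1.1877) + 0.52621/1.28 = 0.17202 + 0.41110 = 0.583.

0.583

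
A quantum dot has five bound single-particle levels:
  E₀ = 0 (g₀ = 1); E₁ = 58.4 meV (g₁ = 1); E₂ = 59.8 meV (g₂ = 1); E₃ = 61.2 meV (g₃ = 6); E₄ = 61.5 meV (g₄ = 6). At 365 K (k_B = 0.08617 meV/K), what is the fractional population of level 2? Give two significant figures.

k_BT = 0.08617 × 365 K = 31.45 meV.
Eᵢ/kT = 0, 1.857, 1.901, 1.946, 1.955.
Z = Σ gᵢe^(−Eᵢ/kT) = 1·e^(−0) + 1·e^(−1.857) + 1·e^(−1.901) + 6·e^(−1.946) + 6·e^(−1.955) = 1.000 + 0.1561 + 0.1494 + 0.8571 + 0.8494 = 3.012.
P₂ = g₂ e^(−E₂/kT) / Z = 0.1494/3.012 = 0.050.

0.050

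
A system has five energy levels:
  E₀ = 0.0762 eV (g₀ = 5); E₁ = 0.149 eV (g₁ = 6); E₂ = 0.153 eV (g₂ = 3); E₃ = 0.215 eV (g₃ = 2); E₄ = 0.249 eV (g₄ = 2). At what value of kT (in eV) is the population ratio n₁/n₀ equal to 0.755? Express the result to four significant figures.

n₁/n₀ = (g₁/g₀) exp[−(E₁−E₀)/kT] = 0.755.
⇒ (E₁−E₀)/kT = ln((6/5)/0.755) = ln(1.58940) = 0.463357.
kT = 0.0728 eV / 0.463357 = 0.1571 eV.

0.1571 eV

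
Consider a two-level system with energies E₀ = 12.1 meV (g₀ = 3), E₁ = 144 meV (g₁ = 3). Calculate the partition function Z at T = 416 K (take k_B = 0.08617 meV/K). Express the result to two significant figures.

Z = 2.2

k_BT = 0.08617 × 416 K = 35.85 meV.
Eᵢ/kT = 0.3375, 4.017.
Z = Σ gᵢe^(−Eᵢ/kT) = 3·e^(−0.3375) + 3·e^(−4.017) = 2.141 + 0.05402 = 2.195.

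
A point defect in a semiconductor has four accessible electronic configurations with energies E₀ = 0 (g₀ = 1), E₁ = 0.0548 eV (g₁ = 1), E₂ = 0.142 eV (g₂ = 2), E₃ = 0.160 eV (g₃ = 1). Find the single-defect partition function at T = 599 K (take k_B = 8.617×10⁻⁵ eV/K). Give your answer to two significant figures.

Z = 1.5

k_BT = 8.617×10⁻⁵ × 599 K = 0.05162 eV.
Eᵢ/kT = 0, 1.062, 2.751, 3.100.
Z = Σ gᵢe^(−Eᵢ/kT) = 1·e^(−0) + 1·e^(−1.062) + 2·e^(−2.751) + 1·e^(−3.100) = 1.000 + 0.3458 + 0.1277 + 0.04505 = 1.519.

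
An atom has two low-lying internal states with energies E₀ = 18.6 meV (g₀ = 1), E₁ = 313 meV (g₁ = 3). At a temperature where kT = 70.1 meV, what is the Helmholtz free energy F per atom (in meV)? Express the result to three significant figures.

15.5 meV

Eᵢ/kT = 0.26534, 4.4650.
Z = Σ gᵢe^(−Eᵢ/kT) = 1·e^(−0.26534) + 3·e^(−4.4650) = 0.76695 + 0.034514 = 0.80146.
F = −kT ln Z = −70.1 × ln(0.80146) = −70.1 × -0.22132 = 15.5 meV.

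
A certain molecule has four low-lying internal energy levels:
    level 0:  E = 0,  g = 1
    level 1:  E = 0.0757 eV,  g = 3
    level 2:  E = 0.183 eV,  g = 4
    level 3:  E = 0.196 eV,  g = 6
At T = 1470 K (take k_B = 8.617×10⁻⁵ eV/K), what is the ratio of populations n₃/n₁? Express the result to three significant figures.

k_BT = 8.617×10⁻⁵ × 1470 K = 0.12667 eV.
n₃/n₁ = (g₃/g₁) exp[−(E₃−E₁)/kT] = (6/3) × exp(−(0.1203 eV)/(0.12667 eV)) = (6/3) × exp(-0.94971) = 0.774.

0.774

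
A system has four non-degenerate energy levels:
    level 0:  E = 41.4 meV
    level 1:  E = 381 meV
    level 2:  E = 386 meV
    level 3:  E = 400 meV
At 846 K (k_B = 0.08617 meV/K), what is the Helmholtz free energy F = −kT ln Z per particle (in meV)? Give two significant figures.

40 meV

k_BT = 0.08617 × 846 K = 72.90 meV.
Eᵢ/kT = 0.5679, 5.226, 5.295, 5.487.
Z = Σ e^(−Eᵢ/kT) = e^(−0.5679) + e^(−5.226) + e^(−5.295) + e^(−5.487) = 0.5667 + 0.005375 + 0.005017 + 0.004140 = 0.5812.
F = −kT ln Z = −72.90 × ln(0.5812) = −72.90 × -0.5427 = 40 meV.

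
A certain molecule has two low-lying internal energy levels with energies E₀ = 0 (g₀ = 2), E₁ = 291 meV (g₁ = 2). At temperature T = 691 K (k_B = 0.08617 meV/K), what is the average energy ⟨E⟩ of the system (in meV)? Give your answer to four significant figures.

k_BT = 0.08617 × 691 K = 59.5435 meV.
Eᵢ/kT = 0, 4.88718.
Z = Σ gᵢe^(−Eᵢ/kT) = 2·e^(−0) + 2·e^(−4.88718) = 2.00000 + 0.0150853 = 2.01509.
⟨E⟩ = Σ Eᵢ gᵢe^(−Eᵢ/kT) / Z = (0·2.00000 + 291·0.0150853) / 2.01509 = 2.178 meV.

2.178 meV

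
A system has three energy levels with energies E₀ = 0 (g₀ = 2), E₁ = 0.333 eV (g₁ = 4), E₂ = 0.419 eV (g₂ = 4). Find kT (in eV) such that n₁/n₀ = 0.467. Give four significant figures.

0.2289 eV

n₁/n₀ = (g₁/g₀) exp[−(E₁−E₀)/kT] = 0.467.
⇒ (E₁−E₀)/kT = ln((4/2)/0.467) = ln(4.28266) = 1.45457.
kT = 0.333 eV / 1.45457 = 0.2289 eV.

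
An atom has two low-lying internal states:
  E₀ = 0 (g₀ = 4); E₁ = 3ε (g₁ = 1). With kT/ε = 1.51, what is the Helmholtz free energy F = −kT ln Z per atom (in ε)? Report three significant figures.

Eᵢ/kT = 0, 1.9868.
Z = Σ gᵢe^(−Eᵢ/kT) = 4·e^(−0) + 1·e^(−1.9868) = 4.0000 + 0.13713 = 4.1371.
F = −kT ln Z = −1.51 × ln(4.1371) = −1.51 × 1.4200 = -2.14 ε.

-2.14 ε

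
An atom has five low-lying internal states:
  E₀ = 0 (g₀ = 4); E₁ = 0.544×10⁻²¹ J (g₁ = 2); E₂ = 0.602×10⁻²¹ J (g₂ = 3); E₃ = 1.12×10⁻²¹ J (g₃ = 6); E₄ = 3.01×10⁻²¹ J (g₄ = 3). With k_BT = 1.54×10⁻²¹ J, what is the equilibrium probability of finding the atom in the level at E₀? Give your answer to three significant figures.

Eᵢ/kT = 0, 0.35325, 0.39091, 0.72727, 1.9545.
Z = Σ gᵢe^(−Eᵢ/kT) = 4·e^(−0) + 2·e^(−0.35325) + 3·e^(−0.39091) + 6·e^(−0.72727) + 3·e^(−1.9545) = 4.0000 + 1.4048 + 2.0293 + 2.8994 + 0.42491 = 10.758.
P₀ = g₀ e^(−E₀/kT) / Z = 4.0000/10.758 = 0.372.

0.372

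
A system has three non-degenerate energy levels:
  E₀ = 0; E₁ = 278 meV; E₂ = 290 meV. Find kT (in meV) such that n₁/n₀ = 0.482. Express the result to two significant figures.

n₁/n₀ = exp[−(E₁−E₀)/kT] = 0.482.
⇒ (E₁−E₀)/kT = ln(1/0.482) = ln(2.075) = 0.7300.
kT = 278 meV / 0.7300 = 380 meV.

380 meV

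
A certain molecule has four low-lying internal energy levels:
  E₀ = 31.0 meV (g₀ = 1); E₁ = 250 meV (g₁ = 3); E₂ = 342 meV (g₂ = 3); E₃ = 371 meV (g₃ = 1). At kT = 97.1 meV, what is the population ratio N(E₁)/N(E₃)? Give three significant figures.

10.4

n₁/n₃ = (g₁/g₃) exp[−(E₁−E₃)/kT] = (3/1) × exp(−(-121 meV)/(97.1 meV)) = (3/1) × exp(1.2461) = 10.4.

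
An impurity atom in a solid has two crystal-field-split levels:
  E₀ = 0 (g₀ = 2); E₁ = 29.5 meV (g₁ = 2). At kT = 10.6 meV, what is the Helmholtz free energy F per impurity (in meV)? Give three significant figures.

-7.98 meV

Eᵢ/kT = 0, 2.7830.
Z = Σ gᵢe^(−Eᵢ/kT) = 2·e^(−0) + 2·e^(−2.7830) = 2.0000 + 0.12371 = 2.1237.
F = −kT ln Z = −10.6 × ln(2.1237) = −10.6 × 0.75316 = -7.98 meV.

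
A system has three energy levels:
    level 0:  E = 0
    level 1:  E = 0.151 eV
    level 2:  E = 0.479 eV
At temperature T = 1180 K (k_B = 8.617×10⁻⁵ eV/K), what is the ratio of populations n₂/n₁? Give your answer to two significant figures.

k_BT = 8.617×10⁻⁵ × 1180 K = 0.1017 eV.
n₂/n₁ = exp[−(E₂−E₁)/kT] = exp(−(0.328 eV)/(0.1017 eV)) = exp(-3.225) = 0.040.

0.040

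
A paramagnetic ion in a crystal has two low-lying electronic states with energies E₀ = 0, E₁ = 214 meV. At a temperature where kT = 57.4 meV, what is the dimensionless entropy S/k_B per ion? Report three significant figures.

0.111

Eᵢ/kT = 0, 3.7282.
Z = Σ e^(−Eᵢ/kT) = e^(−0) + e^(−3.7282) = 1.0000 + 0.024036 = 1.0240.
⟨E⟩ = Σ EᵢPᵢ = 5.0231 meV.
S/k_B = ln Z + ⟨E⟩/kT = ln(1.0240) + 5.0231/57.4 = 0.023717 + 0.087510 = 0.111.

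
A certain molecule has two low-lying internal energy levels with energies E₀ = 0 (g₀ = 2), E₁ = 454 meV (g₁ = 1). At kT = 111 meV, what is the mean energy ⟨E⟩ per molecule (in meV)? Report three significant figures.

Eᵢ/kT = 0, 4.0901.
Z = Σ gᵢe^(−Eᵢ/kT) = 2·e^(−0) + 1·e^(−4.0901) = 2.0000 + 0.016738 = 2.0167.
⟨E⟩ = Σ Eᵢ gᵢe^(−Eᵢ/kT) / Z = (0·2.0000 + 454·0.016738) / 2.0167 = 3.77 meV.

3.77 meV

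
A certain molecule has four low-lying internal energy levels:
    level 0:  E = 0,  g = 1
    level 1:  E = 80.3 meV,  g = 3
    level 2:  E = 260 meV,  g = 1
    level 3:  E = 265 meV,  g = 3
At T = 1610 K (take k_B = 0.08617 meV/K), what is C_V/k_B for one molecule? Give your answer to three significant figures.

0.417

k_BT = 0.08617 × 1610 K = 138.73 meV.
Eᵢ/kT = 0, 0.57882, 1.8741, 1.9102.
Z = Σ gᵢe^(−Eᵢ/kT) = 1·e^(−0) + 3·e^(−0.57882) + 1·e^(−1.8741) + 3·e^(−1.9102) = 1.0000 + 1.6817 + 0.15349 + 0.44415 = 3.2793.
⟨E⟩ = 89.241 meV, ⟨E²⟩ = 15982 meV².
C_V/k_B = (⟨E²⟩ − ⟨E⟩²)/(kT)² = (15982 − 7964.0)/19246 = 0.417.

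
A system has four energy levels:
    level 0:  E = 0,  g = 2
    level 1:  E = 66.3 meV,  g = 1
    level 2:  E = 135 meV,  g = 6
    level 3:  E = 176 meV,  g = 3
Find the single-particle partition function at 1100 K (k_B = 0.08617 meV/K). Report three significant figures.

Z = 4.41

k_BT = 0.08617 × 1100 K = 94.787 meV.
Eᵢ/kT = 0, 0.69946, 1.4242, 1.8568.
Z = Σ gᵢe^(−Eᵢ/kT) = 2·e^(−0) + 1·e^(−0.69946) + 6·e^(−1.4242) + 3·e^(−1.8568) = 2.0000 + 0.49685 + 1.4442 + 0.46851 = 4.4096.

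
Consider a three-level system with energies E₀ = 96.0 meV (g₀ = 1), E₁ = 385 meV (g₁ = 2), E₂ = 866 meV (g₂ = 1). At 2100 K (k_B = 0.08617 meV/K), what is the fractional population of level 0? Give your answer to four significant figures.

k_BT = 0.08617 × 2100 K = 180.957 meV.
Eᵢ/kT = 0.530513, 2.12758, 4.78567.
Z = Σ gᵢe^(−Eᵢ/kT) = 1·e^(−0.530513) + 2·e^(−2.12758) + 1·e^(−4.78567) = 0.588303 + 0.238250 + 0.00834853 = 0.834902.
P₀ = g₀ e^(−E₀/kT) / Z = 0.588303/0.834902 = 0.7046.

0.7046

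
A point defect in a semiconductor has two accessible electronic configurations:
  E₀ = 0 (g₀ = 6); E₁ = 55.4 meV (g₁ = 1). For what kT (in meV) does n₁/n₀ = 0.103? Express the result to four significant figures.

n₁/n₀ = (g₁/g₀) exp[−(E₁−E₀)/kT] = 0.103.
⇒ (E₁−E₀)/kT = ln((1/6)/0.103) = ln(1.61812) = 0.481265.
kT = 55.4 meV / 0.481265 = 115.1 meV.

115.1 meV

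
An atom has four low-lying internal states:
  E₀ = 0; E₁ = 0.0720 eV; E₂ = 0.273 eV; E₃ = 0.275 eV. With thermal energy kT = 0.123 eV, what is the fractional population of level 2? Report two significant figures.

Eᵢ/kT = 0, 0.5854, 2.220, 2.236.
Z = Σ e^(−Eᵢ/kT) = e^(−0) + e^(−0.5854) + e^(−2.220) + e^(−2.236) = 1.000 + 0.5569 + 0.1086 + 0.1069 = 1.772.
P₂ = e^(−E₂/kT) / Z = 0.1086/1.772 = 0.061.

0.061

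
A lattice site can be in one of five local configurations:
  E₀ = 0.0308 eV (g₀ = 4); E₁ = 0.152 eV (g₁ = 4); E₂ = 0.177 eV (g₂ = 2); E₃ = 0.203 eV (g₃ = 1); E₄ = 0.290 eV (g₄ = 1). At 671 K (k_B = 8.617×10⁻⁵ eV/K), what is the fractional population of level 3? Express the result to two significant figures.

k_BT = 8.617×10⁻⁵ × 671 K = 0.05782 eV.
Eᵢ/kT = 0.5327, 2.629, 3.061, 3.511, 5.016.
Z = Σ gᵢe^(−Eᵢ/kT) = 4·e^(−0.5327) + 4·e^(−2.629) + 2·e^(−3.061) + 1·e^(−3.511) + 1·e^(−5.016) = 2.348 + 0.2886 + 0.09368 + 0.02987 + 0.006631 = 2.767.
P₃ = g₃ e^(−E₃/kT) / Z = 0.02987/2.767 = 0.011.

0.011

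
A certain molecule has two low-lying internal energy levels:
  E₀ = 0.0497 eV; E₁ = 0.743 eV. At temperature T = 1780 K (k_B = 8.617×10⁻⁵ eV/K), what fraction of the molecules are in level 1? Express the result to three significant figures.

k_BT = 8.617×10⁻⁵ × 1780 K = 0.15338 eV.
Eᵢ/kT = 0.32403, 4.8442.
Z = Σ e^(−Eᵢ/kT) = e^(−0.32403) + e^(−4.8442) = 0.72323 + 0.0078739 = 0.73110.
P₁ = e^(−E₁/kT) / Z = 0.0078739/0.73110 = 0.0108.

0.0108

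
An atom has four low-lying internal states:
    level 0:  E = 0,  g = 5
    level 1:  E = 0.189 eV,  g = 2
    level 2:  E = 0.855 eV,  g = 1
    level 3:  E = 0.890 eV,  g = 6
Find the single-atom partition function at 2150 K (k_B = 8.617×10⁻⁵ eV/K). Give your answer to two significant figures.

k_BT = 8.617×10⁻⁵ × 2150 K = 0.1853 eV.
Eᵢ/kT = 0, 1.020, 4.614, 4.803.
Z = Σ gᵢe^(−Eᵢ/kT) = 5·e^(−0) + 2·e^(−1.020) + 1·e^(−4.614) + 6·e^(−4.803) = 5.000 + 0.7212 + 0.009912 + 0.04923 = 5.780.

Z = 5.8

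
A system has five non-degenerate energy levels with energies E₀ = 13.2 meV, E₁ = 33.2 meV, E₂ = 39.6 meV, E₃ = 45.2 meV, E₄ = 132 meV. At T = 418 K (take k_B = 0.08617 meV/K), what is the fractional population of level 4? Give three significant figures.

k_BT = 0.08617 × 418 K = 36.019 meV.
Eᵢ/kT = 0.36647, 0.92174, 1.0994, 1.2549, 3.6647.
Z = Σ e^(−Eᵢ/kT) = e^(−0.36647) + e^(−0.92174) + e^(−1.0994) + e^(−1.2549) + e^(−3.6647) = 0.69318 + 0.39783 + 0.33307 + 0.28510 + 0.025612 = 1.7348.
P₄ = e^(−E₄/kT) / Z = 0.025612/1.7348 = 0.0148.

0.0148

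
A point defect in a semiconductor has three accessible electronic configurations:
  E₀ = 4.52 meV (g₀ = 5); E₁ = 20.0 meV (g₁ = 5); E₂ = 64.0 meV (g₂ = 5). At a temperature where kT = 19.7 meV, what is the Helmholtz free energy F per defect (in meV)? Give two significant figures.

-35 meV

Eᵢ/kT = 0.2294, 1.015, 3.249.
Z = Σ gᵢe^(−Eᵢ/kT) = 5·e^(−0.2294) + 5·e^(−1.015) + 5·e^(−3.249) = 3.975 + 1.812 + 0.1941 = 5.981.
F = −kT ln Z = −19.7 × ln(5.981) = −19.7 × 1.789 = -35 meV.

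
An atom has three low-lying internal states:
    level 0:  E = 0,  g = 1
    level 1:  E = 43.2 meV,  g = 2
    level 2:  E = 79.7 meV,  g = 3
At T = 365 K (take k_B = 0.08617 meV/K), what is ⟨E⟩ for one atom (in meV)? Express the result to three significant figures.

k_BT = 0.08617 × 365 K = 31.452 meV.
Eᵢ/kT = 0, 1.3735, 2.5340.
Z = Σ gᵢe^(−Eᵢ/kT) = 1·e^(−0) + 2·e^(−1.3735) + 3·e^(−2.5340) = 1.0000 + 0.50644 + 0.23802 = 1.7445.
⟨E⟩ = Σ Eᵢ gᵢe^(−Eᵢ/kT) / Z = (0·1.0000 + 43.2·0.50644 + 79.7·0.23802) / 1.7445 = 23.4 meV.

23.4 meV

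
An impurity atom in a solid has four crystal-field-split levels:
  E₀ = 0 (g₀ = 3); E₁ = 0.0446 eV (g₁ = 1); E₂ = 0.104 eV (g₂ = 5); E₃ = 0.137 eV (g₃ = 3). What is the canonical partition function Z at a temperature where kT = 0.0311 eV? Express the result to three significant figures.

Eᵢ/kT = 0, 1.4341, 3.3441, 4.4051.
Z = Σ gᵢe^(−Eᵢ/kT) = 3·e^(−0) + 1·e^(−1.4341) + 5·e^(−3.3441) + 3·e^(−4.4051) = 3.0000 + 0.23833 + 0.17646 + 0.036645 = 3.4514.

Z = 3.45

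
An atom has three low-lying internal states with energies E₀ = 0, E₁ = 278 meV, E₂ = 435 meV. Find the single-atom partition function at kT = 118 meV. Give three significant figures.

Eᵢ/kT = 0, 2.3559, 3.6864.
Z = Σ e^(−Eᵢ/kT) = e^(−0) + e^(−2.3559) + e^(−3.6864) = 1.0000 + 0.094808 + 0.025062 = 1.1199.

Z = 1.12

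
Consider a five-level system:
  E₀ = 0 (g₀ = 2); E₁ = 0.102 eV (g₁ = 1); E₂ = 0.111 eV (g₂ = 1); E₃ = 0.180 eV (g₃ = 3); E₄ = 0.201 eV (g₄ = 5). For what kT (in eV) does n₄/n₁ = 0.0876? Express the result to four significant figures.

0.02448 eV

n₄/n₁ = (g₄/g₁) exp[−(E₄−E₁)/kT] = 0.0876.
⇒ (E₄−E₁)/kT = ln((5/1)/0.0876) = ln(57.0776) = 4.04441.
kT = 0.099 eV / 4.04441 = 0.02448 eV.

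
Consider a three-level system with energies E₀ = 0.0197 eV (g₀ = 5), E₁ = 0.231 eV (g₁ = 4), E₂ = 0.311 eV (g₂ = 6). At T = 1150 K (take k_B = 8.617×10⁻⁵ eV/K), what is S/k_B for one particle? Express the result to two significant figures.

2.1

k_BT = 8.617×10⁻⁵ × 1150 K = 0.09910 eV.
Eᵢ/kT = 0.1988, 2.331, 3.138.
Z = Σ gᵢe^(−Eᵢ/kT) = 5·e^(−0.1988) + 4·e^(−2.331) + 6·e^(−3.138) = 4.099 + 0.3888 + 0.2602 = 4.748.
⟨E⟩ = Σ EᵢPᵢ = 0.05297 eV.
S/k_B = ln Z + ⟨E⟩/kT = ln(4.748) + 0.05297/0.09910 = 1.558 + 0.5345 = 2.1.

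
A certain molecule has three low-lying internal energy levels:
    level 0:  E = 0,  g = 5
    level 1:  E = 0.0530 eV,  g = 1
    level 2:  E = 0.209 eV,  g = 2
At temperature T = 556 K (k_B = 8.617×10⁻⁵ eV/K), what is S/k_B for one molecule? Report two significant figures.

1.8

k_BT = 8.617×10⁻⁵ × 556 K = 0.04791 eV.
Eᵢ/kT = 0, 1.106, 4.362.
Z = Σ gᵢe^(−Eᵢ/kT) = 5·e^(−0) + 1·e^(−1.106) + 2·e^(−4.362) = 5.000 + 0.3309 + 0.02551 = 5.356.
⟨E⟩ = Σ EᵢPᵢ = 0.004270 eV.
S/k_B = ln Z + ⟨E⟩/kT = ln(5.356) + 0.004270/0.04791 = 1.678 + 0.08913 = 1.8.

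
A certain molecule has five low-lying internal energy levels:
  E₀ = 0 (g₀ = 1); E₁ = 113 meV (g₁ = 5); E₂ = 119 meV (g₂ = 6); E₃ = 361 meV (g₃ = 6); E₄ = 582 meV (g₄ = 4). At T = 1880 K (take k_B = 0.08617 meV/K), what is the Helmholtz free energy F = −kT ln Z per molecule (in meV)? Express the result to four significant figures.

k_BT = 0.08617 × 1880 K = 162.000 meV.
Eᵢ/kT = 0, 0.697531, 0.734568, 2.22840, 3.59259.
Z = Σ gᵢe^(−Eᵢ/kT) = 1·e^(−0) + 5·e^(−0.697531) + 6·e^(−0.734568) + 6·e^(−2.22840) + 4·e^(−3.59259) = 1.00000 + 2.48906 + 2.87828 + 0.646204 + 0.110108 = 7.12365.
F = −kT ln Z = −162.000 × ln(7.12365) = −162.000 × 1.96342 = -318.1 meV.

-318.1 meV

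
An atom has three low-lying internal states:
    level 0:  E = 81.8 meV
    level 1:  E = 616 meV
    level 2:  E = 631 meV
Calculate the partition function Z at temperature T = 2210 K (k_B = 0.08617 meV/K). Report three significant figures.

k_BT = 0.08617 × 2210 K = 190.44 meV.
Eᵢ/kT = 0.42953, 3.2346, 3.3134.
Z = Σ e^(−Eᵢ/kT) = e^(−0.42953) + e^(−3.2346) + e^(−3.3134) = 0.65081 + 0.039376 + 0.036392 = 0.72658.

Z = 0.727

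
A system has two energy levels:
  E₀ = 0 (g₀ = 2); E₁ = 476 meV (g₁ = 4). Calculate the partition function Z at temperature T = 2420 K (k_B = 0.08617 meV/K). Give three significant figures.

Z = 2.41

k_BT = 0.08617 × 2420 K = 208.53 meV.
Eᵢ/kT = 0, 2.2826.
Z = Σ gᵢe^(−Eᵢ/kT) = 2·e^(−0) + 4·e^(−2.2826) = 2.0000 + 0.40807 = 2.4081.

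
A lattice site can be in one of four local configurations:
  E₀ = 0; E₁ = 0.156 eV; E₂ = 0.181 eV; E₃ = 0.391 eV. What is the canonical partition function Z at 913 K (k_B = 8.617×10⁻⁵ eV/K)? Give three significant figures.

k_BT = 8.617×10⁻⁵ × 913 K = 0.078673 eV.
Eᵢ/kT = 0, 1.9829, 2.3007, 4.9699.
Z = Σ e^(−Eᵢ/kT) = e^(−0) + e^(−1.9829) + e^(−2.3007) + e^(−4.9699) = 1.0000 + 0.13767 + 0.10019 + 0.0069438 = 1.2448.

Z = 1.24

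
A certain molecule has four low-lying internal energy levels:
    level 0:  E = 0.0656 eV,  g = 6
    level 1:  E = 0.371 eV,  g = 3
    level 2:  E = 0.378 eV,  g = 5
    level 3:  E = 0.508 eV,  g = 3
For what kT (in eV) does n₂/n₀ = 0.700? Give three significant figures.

1.79 eV

n₂/n₀ = (g₂/g₀) exp[−(E₂−E₀)/kT] = 0.700.
⇒ (E₂−E₀)/kT = ln((5/6)/0.700) = ln(1.1905) = 0.17437.
kT = 0.3124 eV / 0.17437 = 1.79 eV.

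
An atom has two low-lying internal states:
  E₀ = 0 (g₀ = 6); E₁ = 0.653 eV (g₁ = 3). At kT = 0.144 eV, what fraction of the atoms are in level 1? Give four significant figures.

Eᵢ/kT = 0, 4.53472.
Z = Σ gᵢe^(−Eᵢ/kT) = 6·e^(−0) + 3·e^(−4.53472) = 6.00000 + 0.0321897 = 6.03219.
P₁ = g₁ e^(−E₁/kT) / Z = 0.0321897/6.03219 = 0.005336.

0.005336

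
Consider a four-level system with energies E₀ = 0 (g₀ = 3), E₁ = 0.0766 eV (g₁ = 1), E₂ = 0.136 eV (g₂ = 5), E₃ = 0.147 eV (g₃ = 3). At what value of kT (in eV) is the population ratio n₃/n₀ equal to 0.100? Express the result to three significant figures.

n₃/n₀ = (g₃/g₀) exp[−(E₃−E₀)/kT] = 0.100.
⇒ (E₃−E₀)/kT = ln((3/3)/0.100) = ln(10.000) = 2.3026.
kT = 0.147 eV / 2.3026 = 0.0638 eV.

0.0638 eV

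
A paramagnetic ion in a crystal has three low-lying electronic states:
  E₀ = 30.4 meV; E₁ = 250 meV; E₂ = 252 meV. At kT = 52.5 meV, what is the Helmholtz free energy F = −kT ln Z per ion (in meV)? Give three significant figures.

28.9 meV

Eᵢ/kT = 0.57905, 4.7619, 4.8000.
Z = Σ e^(−Eᵢ/kT) = e^(−0.57905) + e^(−4.7619) + e^(−4.8000) = 0.56043 + 0.0085494 + 0.0082297 = 0.57721.
F = −kT ln Z = −52.5 × ln(0.57721) = −52.5 × -0.54955 = 28.9 meV.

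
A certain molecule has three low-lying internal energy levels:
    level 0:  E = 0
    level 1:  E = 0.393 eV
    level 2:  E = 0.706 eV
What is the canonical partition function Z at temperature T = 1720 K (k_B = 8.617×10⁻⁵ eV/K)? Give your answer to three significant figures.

Z = 1.08

k_BT = 8.617×10⁻⁵ × 1720 K = 0.14821 eV.
Eᵢ/kT = 0, 2.6516, 4.7635.
Z = Σ e^(−Eᵢ/kT) = e^(−0) + e^(−2.6516) + e^(−4.7635) = 1.0000 + 0.070538 + 0.0085357 = 1.0791.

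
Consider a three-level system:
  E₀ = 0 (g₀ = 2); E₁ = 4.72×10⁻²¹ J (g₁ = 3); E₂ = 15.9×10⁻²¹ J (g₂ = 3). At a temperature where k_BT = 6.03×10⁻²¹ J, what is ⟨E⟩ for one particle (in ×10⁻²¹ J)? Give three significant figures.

Eᵢ/kT = 0, 0.78275, 2.6368.
Z = Σ gᵢe^(−Eᵢ/kT) = 2·e^(−0) + 3·e^(−0.78275) + 3·e^(−2.6368) = 2.0000 + 1.3714 + 0.21477 = 3.5862.
⟨E⟩ = Σ Eᵢ gᵢe^(−Eᵢ/kT) / Z = (0·2.0000 + 4.72·1.3714 + 15.9·0.21477) / 3.5862 = 2.76 ×10⁻²¹ J.

2.76 ×10⁻²¹ J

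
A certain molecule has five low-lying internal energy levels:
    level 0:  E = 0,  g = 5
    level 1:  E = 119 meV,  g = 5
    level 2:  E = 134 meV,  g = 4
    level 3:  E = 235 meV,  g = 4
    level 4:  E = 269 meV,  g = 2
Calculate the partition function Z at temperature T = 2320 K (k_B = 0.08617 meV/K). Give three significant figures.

k_BT = 0.08617 × 2320 K = 199.91 meV.
Eᵢ/kT = 0, 0.59527, 0.67030, 1.1755, 1.3456.
Z = Σ gᵢe^(−Eᵢ/kT) = 5·e^(−0) + 5·e^(−0.59527) + 4·e^(−0.67030) + 4·e^(−1.1755) + 2·e^(−1.3456) = 5.0000 + 2.7571 + 2.0462 + 1.2347 + 0.52077 = 11.559.

Z = 11.6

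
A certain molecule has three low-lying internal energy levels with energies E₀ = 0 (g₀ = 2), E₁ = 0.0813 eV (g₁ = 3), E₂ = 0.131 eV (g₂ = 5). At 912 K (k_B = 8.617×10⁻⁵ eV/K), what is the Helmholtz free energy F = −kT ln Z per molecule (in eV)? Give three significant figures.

-0.109 eV

k_BT = 8.617×10⁻⁵ × 912 K = 0.078587 eV.
Eᵢ/kT = 0, 1.0345, 1.6669.
Z = Σ gᵢe^(−Eᵢ/kT) = 2·e^(−0) + 3·e^(−1.0345) + 5·e^(−1.6669) = 2.0000 + 1.0662 + 0.94416 = 4.0104.
F = −kT ln Z = −0.078587 × ln(4.0104) = −0.078587 × 1.3889 = -0.109 eV.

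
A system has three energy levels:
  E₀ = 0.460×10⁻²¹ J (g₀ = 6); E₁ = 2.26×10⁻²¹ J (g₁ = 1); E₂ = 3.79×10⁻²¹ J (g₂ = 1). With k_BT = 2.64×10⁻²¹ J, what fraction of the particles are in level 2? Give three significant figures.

0.0417

Eᵢ/kT = 0.17424, 0.85606, 1.4356.
Z = Σ gᵢe^(−Eᵢ/kT) = 6·e^(−0.17424) + 1·e^(−0.85606) + 1·e^(−1.4356) = 5.0406 + 0.42483 + 0.23797 = 5.7034.
P₂ = g₂ e^(−E₂/kT) / Z = 0.23797/5.7034 = 0.0417.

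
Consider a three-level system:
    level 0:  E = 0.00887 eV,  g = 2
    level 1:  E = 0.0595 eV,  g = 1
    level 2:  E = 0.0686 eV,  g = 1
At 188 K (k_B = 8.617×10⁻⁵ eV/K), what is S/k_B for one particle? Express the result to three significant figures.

0.838

k_BT = 8.617×10⁻⁵ × 188 K = 0.016200 eV.
Eᵢ/kT = 0.54753, 3.6728, 4.2346.
Z = Σ gᵢe^(−Eᵢ/kT) = 2·e^(−0.54753) + 1·e^(−3.6728) + 1·e^(−4.2346) = 1.1568 + 0.025405 + 0.014486 = 1.1967.
⟨E⟩ = Σ EᵢPᵢ = 0.010668 eV.
S/k_B = ln Z + ⟨E⟩/kT = ln(1.1967) + 0.010668/0.016200 = 0.17957 + 0.65852 = 0.838.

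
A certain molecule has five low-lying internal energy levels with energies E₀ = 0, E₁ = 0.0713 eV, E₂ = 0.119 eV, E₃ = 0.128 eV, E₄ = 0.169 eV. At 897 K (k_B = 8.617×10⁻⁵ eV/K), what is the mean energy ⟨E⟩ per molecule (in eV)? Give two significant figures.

0.051 eV

k_BT = 8.617×10⁻⁵ × 897 K = 0.07729 eV.
Eᵢ/kT = 0, 0.9225, 1.540, 1.656, 2.187.
Z = Σ e^(−Eᵢ/kT) = e^(−0) + e^(−0.9225) + e^(−1.540) + e^(−1.656) + e^(−2.187) = 1.000 + 0.3975 + 0.2144 + 0.1909 + 0.1123 = 1.915.
⟨E⟩ = Σ Eᵢ e^(−Eᵢ/kT) / Z = (0·1.000 + 0.0713·0.3975 + 0.119·0.2144 + 0.128·0.1909 + 0.169·0.1123) / 1.915 = 0.051 eV.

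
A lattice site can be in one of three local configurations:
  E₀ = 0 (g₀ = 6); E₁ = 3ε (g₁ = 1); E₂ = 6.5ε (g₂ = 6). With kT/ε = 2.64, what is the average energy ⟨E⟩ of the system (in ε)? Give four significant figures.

Eᵢ/kT = 0, 1.13636, 2.46212.
Z = Σ gᵢe^(−Eᵢ/kT) = 6·e^(−0) + 1·e^(−1.13636) + 6·e^(−2.46212) = 6.00000 + 0.320985 + 0.511524 = 6.83251.
⟨E⟩ = Σ Eᵢ gᵢe^(−Eᵢ/kT) / Z = (0·6.00000 + 3·0.320985 + 6.5·0.511524) / 6.83251 = 0.6276 ε.

0.6276 ε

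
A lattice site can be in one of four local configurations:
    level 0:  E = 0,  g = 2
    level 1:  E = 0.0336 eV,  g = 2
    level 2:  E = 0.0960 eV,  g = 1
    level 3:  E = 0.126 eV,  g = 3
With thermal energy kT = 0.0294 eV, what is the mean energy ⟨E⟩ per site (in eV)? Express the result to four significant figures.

0.01115 eV

Eᵢ/kT = 0, 1.14286, 3.26531, 4.28571.
Z = Σ gᵢe^(−Eᵢ/kT) = 2·e^(−0) + 2·e^(−1.14286) + 1·e^(−3.26531) + 3·e^(−4.28571) = 2.00000 + 0.637811 + 0.0381851 + 0.0412915 = 2.71729.
⟨E⟩ = Σ Eᵢ gᵢe^(−Eᵢ/kT) / Z = (0·2.00000 + 0.0336·0.637811 + 0.0960·0.0381851 + 0.126·0.0412915) / 2.71729 = 0.01115 eV.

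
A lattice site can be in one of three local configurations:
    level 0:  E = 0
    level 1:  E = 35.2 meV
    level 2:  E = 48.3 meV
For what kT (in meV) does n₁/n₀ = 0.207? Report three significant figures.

n₁/n₀ = exp[−(E₁−E₀)/kT] = 0.207.
⇒ (E₁−E₀)/kT = ln(1/0.207) = ln(4.8309) = 1.5750.
kT = 35.2 meV / 1.5750 = 22.3 meV.

22.3 meV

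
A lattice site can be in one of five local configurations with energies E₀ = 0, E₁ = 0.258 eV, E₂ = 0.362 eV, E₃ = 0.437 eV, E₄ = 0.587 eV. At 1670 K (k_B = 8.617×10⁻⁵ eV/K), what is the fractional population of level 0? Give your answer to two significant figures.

k_BT = 8.617×10⁻⁵ × 1670 K = 0.1439 eV.
Eᵢ/kT = 0, 1.793, 2.516, 3.037, 4.079.
Z = Σ e^(−Eᵢ/kT) = e^(−0) + e^(−1.793) + e^(−2.516) + e^(−3.037) + e^(−4.079) = 1.000 + 0.1665 + 0.08078 + 0.04798 + 0.01692 = 1.312.
P₀ = e^(−E₀/kT) / Z = 1.000/1.312 = 0.76.

0.76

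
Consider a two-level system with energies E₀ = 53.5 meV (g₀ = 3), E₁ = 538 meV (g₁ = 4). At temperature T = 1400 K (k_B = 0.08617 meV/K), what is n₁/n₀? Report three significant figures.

0.0240

k_BT = 0.08617 × 1400 K = 120.64 meV.
n₁/n₀ = (g₁/g₀) exp[−(E₁−E₀)/kT] = (4/3) × exp(−(484.5 meV)/(120.64 meV)) = (4/3) × exp(-4.0161) = 0.0240.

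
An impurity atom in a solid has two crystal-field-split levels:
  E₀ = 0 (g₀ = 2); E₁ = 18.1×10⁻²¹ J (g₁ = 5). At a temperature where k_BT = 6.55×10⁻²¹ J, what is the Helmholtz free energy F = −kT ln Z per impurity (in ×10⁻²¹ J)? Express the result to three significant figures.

-5.50 ×10⁻²¹ J

Eᵢ/kT = 0, 2.7634.
Z = Σ gᵢe^(−Eᵢ/kT) = 2·e^(−0) + 5·e^(−2.7634) = 2.0000 + 0.31538 = 2.3154.
F = −kT ln Z = −6.55 × ln(2.3154) = −6.55 × 0.83958 = -5.50 ×10⁻²¹ J.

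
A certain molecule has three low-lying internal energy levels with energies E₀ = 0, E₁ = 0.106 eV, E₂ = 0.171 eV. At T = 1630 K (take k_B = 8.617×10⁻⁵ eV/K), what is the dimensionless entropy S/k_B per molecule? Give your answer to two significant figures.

k_BT = 8.617×10⁻⁵ × 1630 K = 0.1405 eV.
Eᵢ/kT = 0, 0.7544, 1.217.
Z = Σ e^(−Eᵢ/kT) = e^(−0) + e^(−0.7544) + e^(−1.217) = 1.000 + 0.4703 + 0.2961 = 1.766.
⟨E⟩ = Σ EᵢPᵢ = 0.05690 eV.
S/k_B = ln Z + ⟨E⟩/kT = ln(1.766) + 0.05690/0.1405 = 0.5687 + 0.4050 = 0.97.

0.97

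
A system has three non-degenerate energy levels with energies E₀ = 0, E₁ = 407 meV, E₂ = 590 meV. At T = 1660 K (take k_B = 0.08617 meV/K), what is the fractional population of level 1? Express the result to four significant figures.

k_BT = 0.08617 × 1660 K = 143.042 meV.
Eᵢ/kT = 0, 2.84532, 4.12466.
Z = Σ e^(−Eᵢ/kT) = e^(−0) + e^(−2.84532) + e^(−4.12466) = 1.00000 + 0.0581157 + 0.0161690 = 1.07428.
P₁ = e^(−E₁/kT) / Z = 0.0581157/1.07428 = 0.05410.

0.05410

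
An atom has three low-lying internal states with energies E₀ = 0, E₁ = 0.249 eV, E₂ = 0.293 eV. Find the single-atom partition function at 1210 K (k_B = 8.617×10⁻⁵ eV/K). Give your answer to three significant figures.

k_BT = 8.617×10⁻⁵ × 1210 K = 0.10427 eV.
Eᵢ/kT = 0, 2.3880, 2.8100.
Z = Σ e^(−Eᵢ/kT) = e^(−0) + e^(−2.3880) + e^(−2.8100) = 1.0000 + 0.091813 + 0.060205 = 1.1520.

Z = 1.15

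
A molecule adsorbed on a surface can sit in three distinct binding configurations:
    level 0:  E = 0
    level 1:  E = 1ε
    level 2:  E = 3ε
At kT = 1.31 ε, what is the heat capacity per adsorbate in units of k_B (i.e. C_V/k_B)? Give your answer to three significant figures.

0.372

Eᵢ/kT = 0, 0.76336, 2.2901.
Z = Σ e^(−Eᵢ/kT) = e^(−0) + e^(−0.76336) + e^(−2.2901) = 1.0000 + 0.46610 + 0.10126 = 1.5674.
⟨E⟩ = 0.49118 ε, ⟨E²⟩ = 0.87881 ε².
C_V/k_B = (⟨E²⟩ − ⟨E⟩²)/(kT)² = (0.87881 − 0.24126)/1.7161 = 0.372.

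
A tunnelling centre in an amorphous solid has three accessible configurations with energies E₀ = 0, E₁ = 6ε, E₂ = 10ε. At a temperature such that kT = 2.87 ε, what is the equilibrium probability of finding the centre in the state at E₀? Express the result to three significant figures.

Eᵢ/kT = 0, 2.0906, 3.4843.
Z = Σ e^(−Eᵢ/kT) = e^(−0) + e^(−2.0906) + e^(−3.4843) = 1.0000 + 0.12361 + 0.030675 = 1.1543.
P₀ = e^(−E₀/kT) / Z = 1.0000/1.1543 = 0.866.

0.866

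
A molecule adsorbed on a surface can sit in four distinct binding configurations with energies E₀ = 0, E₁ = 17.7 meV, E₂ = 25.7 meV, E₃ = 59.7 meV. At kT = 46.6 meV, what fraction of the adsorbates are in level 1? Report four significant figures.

0.2695

Eᵢ/kT = 0, 0.379828, 0.551502, 1.28112.
Z = Σ e^(−Eᵢ/kT) = e^(−0) + e^(−0.379828) + e^(−0.551502) + e^(−1.28112) = 1.00000 + 0.683979 + 0.576084 + 0.277726 = 2.53779.
P₁ = e^(−E₁/kT) / Z = 0.683979/2.53779 = 0.2695.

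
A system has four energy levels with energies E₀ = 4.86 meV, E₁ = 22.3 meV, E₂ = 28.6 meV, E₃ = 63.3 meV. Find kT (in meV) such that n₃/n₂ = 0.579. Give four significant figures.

n₃/n₂ = exp[−(E₃−E₂)/kT] = 0.579.
⇒ (E₃−E₂)/kT = ln(1/0.579) = ln(1.72712) = 0.546455.
kT = 34.7 meV / 0.546455 = 63.50 meV.

63.50 meV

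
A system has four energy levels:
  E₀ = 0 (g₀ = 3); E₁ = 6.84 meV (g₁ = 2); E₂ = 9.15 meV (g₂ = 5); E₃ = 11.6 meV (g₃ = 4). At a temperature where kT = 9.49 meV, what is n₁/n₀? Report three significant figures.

0.324

n₁/n₀ = (g₁/g₀) exp[−(E₁−E₀)/kT] = (2/3) × exp(−(6.84 meV)/(9.49 meV)) = (2/3) × exp(-0.72076) = 0.324.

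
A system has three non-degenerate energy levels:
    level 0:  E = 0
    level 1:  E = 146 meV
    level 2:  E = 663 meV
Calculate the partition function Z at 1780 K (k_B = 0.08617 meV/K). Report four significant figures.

k_BT = 0.08617 × 1780 K = 153.383 meV.
Eᵢ/kT = 0, 0.951866, 4.32251.
Z = Σ e^(−Eᵢ/kT) = e^(−0) + e^(−0.951866) + e^(−4.32251) = 1.00000 + 0.386020 + 0.0132665 = 1.39929.

Z = 1.399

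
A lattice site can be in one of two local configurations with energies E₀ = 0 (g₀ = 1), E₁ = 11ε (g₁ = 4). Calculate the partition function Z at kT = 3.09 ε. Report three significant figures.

Eᵢ/kT = 0, 3.5599.
Z = Σ gᵢe^(−Eᵢ/kT) = 1·e^(−0) + 4·e^(−3.5599) = 1.0000 + 0.11377 = 1.1138.

Z = 1.11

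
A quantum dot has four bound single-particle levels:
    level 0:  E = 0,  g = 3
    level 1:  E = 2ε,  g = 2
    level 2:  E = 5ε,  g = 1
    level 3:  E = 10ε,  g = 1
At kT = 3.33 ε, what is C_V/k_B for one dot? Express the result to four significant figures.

Eᵢ/kT = 0, 0.600601, 1.50150, 3.00300.
Z = Σ gᵢe^(−Eᵢ/kT) = 3·e^(−0) + 2·e^(−0.600601) + 1·e^(−1.50150) + 1·e^(−3.00300) = 3.00000 + 1.09696 + 0.222796 + 0.0496379 = 4.36939.
⟨E⟩ = 0.870666 ε, ⟨E²⟩ = 3.41501 ε².
C_V/k_B = (⟨E²⟩ − ⟨E⟩²)/(kT)² = (3.41501 − 0.758059)/11.0889 = 0.2396.

0.2396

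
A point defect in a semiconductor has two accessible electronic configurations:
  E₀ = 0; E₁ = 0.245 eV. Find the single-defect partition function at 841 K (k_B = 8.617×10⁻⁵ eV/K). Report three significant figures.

k_BT = 8.617×10⁻⁵ × 841 K = 0.072469 eV.
Eᵢ/kT = 0, 3.3808.
Z = Σ e^(−Eᵢ/kT) = e^(−0) + e^(−3.3808) = 1.0000 + 0.034020 = 1.0340.

Z = 1.03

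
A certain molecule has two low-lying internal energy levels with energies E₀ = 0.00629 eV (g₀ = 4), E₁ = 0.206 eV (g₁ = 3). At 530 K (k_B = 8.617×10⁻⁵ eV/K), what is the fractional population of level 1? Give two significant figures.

0.0094

k_BT = 8.617×10⁻⁵ × 530 K = 0.04567 eV.
Eᵢ/kT = 0.1377, 4.511.
Z = Σ gᵢe^(−Eᵢ/kT) = 4·e^(−0.1377) + 3·e^(−4.511) = 3.485 + 0.03296 = 3.518.
P₁ = g₁ e^(−E₁/kT) / Z = 0.03296/3.518 = 0.0094.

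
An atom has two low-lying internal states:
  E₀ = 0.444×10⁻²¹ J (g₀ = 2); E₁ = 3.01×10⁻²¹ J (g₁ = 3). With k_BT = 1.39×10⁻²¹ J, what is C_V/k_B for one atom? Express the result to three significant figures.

0.528

Eᵢ/kT = 0.31942, 2.1655.
Z = Σ gᵢe^(−Eᵢ/kT) = 2·e^(−0.31942) + 3·e^(−2.1655) = 1.4531 + 0.34408 = 1.7972.
⟨E⟩ = 0.93526, ⟨E²⟩ = 1.8940.
C_V/k_B = (⟨E²⟩ − ⟨E⟩²)/(kT)² = (1.8940 − 0.87471)/1.9321 = 0.528.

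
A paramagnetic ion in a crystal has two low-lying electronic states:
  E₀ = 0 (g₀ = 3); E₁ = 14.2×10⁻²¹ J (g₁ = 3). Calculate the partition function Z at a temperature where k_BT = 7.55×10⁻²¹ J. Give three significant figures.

Eᵢ/kT = 0, 1.8808.
Z = Σ gᵢe^(−Eᵢ/kT) = 3·e^(−0) + 3·e^(−1.8808) = 3.0000 + 0.45740 = 3.4574.

Z = 3.46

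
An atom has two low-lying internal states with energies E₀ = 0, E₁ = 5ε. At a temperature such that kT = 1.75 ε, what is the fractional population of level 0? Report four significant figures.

Eᵢ/kT = 0, 2.85714.
Z = Σ e^(−Eᵢ/kT) = e^(−0) + e^(−2.85714) = 1.00000 + 0.0574328 = 1.05743.
P₀ = e^(−E₀/kT) / Z = 1.00000/1.05743 = 0.9457.

0.9457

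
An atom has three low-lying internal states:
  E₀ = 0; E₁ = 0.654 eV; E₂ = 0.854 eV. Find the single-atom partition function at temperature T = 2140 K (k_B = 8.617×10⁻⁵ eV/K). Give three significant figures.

k_BT = 8.617×10⁻⁵ × 2140 K = 0.18440 eV.
Eᵢ/kT = 0, 3.5466, 4.6312.
Z = Σ e^(−Eᵢ/kT) = e^(−0) + e^(−3.5466) + e^(−4.6312) = 1.0000 + 0.028822 + 0.0097431 = 1.0386.

Z = 1.04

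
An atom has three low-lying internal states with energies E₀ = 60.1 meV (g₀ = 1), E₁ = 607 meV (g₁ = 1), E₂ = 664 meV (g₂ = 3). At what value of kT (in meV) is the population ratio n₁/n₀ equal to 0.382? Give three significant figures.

n₁/n₀ = (g₁/g₀) exp[−(E₁−E₀)/kT] = 0.382.
⇒ (E₁−E₀)/kT = ln((1/1)/0.382) = ln(2.6178) = 0.96233.
kT = 546.9 meV / 0.96233 = 568 meV.

568 meV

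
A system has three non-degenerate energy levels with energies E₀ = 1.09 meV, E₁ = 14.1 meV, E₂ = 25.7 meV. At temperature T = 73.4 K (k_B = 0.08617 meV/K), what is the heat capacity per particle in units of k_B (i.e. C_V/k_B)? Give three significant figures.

k_BT = 0.08617 × 73.4 K = 6.3249 meV.
Eᵢ/kT = 0.17233, 2.2293, 4.0633.
Z = Σ e^(−Eᵢ/kT) = e^(−0.17233) + e^(−2.2293) + e^(−4.0633) = 0.84170 + 0.10760 + 0.017192 = 0.96649.
⟨E⟩ = 2.9762 meV, ⟨E²⟩ = 34.917 meV².
C_V/k_B = (⟨E²⟩ − ⟨E⟩²)/(kT)² = (34.917 − 8.8578)/40.004 = 0.651.

0.651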